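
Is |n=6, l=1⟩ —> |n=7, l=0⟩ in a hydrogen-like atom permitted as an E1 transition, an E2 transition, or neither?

Δl = 0 − 1 = -1; l_i + l_f = 1.
E1 (Δl = ±1): satisfied.
E2 (Δl = 0,±2, l_i+l_f ≥ 2): not satisfied.

E1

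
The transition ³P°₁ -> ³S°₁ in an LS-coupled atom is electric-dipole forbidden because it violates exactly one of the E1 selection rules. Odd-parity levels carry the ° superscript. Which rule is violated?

parity

ΔS = 0: S: 1 → 1 — passes.
ΔJ = 0, ±1 (not J=0↔0): J: 1 → 1, ΔJ = +0 — passes.
Parity must change: odd → odd — fails.
ΔL = 0, ±1 (not L=0↔0): L: 1 → 0, ΔL = -1 — passes.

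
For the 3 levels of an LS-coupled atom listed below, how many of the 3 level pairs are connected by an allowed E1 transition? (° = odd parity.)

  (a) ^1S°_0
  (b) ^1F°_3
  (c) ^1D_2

1

(a)–(b): forbidden (parity, ΔL, ΔJ).
(a)–(c): forbidden (ΔL, ΔJ).
(b)–(c): allowed.
Allowed pairs: 1 of 3.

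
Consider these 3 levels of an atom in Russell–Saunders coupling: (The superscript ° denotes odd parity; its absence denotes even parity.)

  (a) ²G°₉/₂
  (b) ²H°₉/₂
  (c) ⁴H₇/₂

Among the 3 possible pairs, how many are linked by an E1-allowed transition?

(a)–(b): forbidden (parity).
(a)–(c): forbidden (ΔS).
(b)–(c): forbidden (ΔS).
Allowed pairs: 0 of 3.

0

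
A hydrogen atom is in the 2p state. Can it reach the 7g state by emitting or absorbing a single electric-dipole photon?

Initial l = 1, final l = 4, so Δl = +3. E1 requires Δl = ±1: violated.
The transition is electric-dipole forbidden.

forbidden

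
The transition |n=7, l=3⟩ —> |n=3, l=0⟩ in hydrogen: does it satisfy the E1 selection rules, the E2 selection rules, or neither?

Δl = 0 − 3 = -3; l_i + l_f = 3.
E1 (Δl = ±1): not satisfied.
E2 (Δl = 0,±2, l_i+l_f ≥ 2): not satisfied.

neither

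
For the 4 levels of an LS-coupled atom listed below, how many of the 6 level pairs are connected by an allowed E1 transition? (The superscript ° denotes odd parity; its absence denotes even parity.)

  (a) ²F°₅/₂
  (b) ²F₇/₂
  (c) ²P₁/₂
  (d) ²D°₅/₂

2

(a)–(b): allowed.
(a)–(c): forbidden (ΔL, ΔJ).
(a)–(d): forbidden (parity).
(b)–(c): forbidden (parity, ΔL, ΔJ).
(b)–(d): allowed.
(c)–(d): forbidden (ΔJ).
Allowed pairs: 2 of 6.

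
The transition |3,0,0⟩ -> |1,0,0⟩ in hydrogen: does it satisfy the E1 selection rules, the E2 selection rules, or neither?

Δl = 0 − 0 = +0; l_i + l_f = 0.
Δm_l = +0.
E1 (Δl = ±1, |Δm_l| ≤ 1): not satisfied.
E2 (Δl = 0,±2, l_i+l_f ≥ 2, |Δm_l| ≤ 2): not satisfied.

neither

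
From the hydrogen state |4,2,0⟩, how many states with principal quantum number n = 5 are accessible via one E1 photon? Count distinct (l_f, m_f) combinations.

E1 requires Δl = ±1, so l_f ∈ {1, 3}; with 0 ≤ l_f ≤ n_f−1 = 4, the allowed l_f values are {1, 3}.
For l_f = 1: m_f ∈ {m_i−1, m_i, m_i+1} ∩ [−1, 1] = {-1, 0, 1} → 3 states.
For l_f = 3: m_f ∈ {m_i−1, m_i, m_i+1} ∩ [−3, 3] = {-1, 0, 1} → 3 states.
Total: 6.

6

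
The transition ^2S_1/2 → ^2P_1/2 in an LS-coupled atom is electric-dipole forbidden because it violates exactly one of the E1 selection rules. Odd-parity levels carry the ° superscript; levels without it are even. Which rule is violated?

Reading off the term symbols: S 1/2→1/2, L 0→1, J 1/2→1/2, parity even→even.
Parity must change: even → even — violated.
ΔS = 0: S: 1/2 → 1/2 — satisfied.
ΔL = 0, ±1 (not L=0↔0): L: 0 → 1, ΔL = +1 — satisfied.
ΔJ = 0, ±1 (not J=0↔0): J: 1/2 → 1/2, ΔJ = +0 — satisfied.

parity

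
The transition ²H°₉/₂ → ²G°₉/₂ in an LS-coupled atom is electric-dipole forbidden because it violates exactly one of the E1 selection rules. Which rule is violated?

Parity must change: odd → odd — fails.
ΔS = 0: S: 1/2 → 1/2 — passes.
ΔL = 0, ±1 (not L=0↔0): L: 5 → 4, ΔL = -1 — passes.
ΔJ = 0, ±1 (not J=0↔0): J: 9/2 → 9/2, ΔJ = +0 — passes.

parity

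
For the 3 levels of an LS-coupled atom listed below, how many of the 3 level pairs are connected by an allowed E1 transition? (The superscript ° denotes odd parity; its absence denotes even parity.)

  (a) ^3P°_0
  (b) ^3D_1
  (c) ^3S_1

2

(a)–(b): allowed.
(a)–(c): allowed.
(b)–(c): forbidden (parity, ΔL).
Allowed pairs: 2 of 3.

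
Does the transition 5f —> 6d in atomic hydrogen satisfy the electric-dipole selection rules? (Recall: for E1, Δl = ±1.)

Δl = 2 − 3 = -1; the E1 rule Δl = ±1 is satisfied.
All E1 selection rules are satisfied.

allowed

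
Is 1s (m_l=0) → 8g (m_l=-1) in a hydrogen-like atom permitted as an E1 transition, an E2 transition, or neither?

neither

Δl = 4 − 0 = +4; l_i + l_f = 4.
Δm_l = -1.
E1 (Δl = ±1, |Δm_l| ≤ 1): not satisfied.
E2 (Δl = 0,±2, l_i+l_f ≥ 2, |Δm_l| ≤ 2): not satisfied.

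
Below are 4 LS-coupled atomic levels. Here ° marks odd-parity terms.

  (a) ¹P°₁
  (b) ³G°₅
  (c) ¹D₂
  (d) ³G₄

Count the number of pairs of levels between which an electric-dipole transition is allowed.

2

(a)–(b): forbidden (parity, ΔS, ΔL, ΔJ).
(a)–(c): allowed.
(a)–(d): forbidden (ΔS, ΔL, ΔJ).
(b)–(c): forbidden (ΔS, ΔL, ΔJ).
(b)–(d): allowed.
(c)–(d): forbidden (parity, ΔS, ΔL, ΔJ).
Allowed pairs: 2 of 6.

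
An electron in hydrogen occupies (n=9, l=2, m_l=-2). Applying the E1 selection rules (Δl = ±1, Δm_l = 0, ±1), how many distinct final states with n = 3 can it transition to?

1

E1 requires Δl = ±1, so l_f ∈ {1, 3}; with 0 ≤ l_f ≤ n_f−1 = 2, the allowed l_f values are {1}.
For l_f = 1: m_f ∈ {m_i−1, m_i, m_i+1} ∩ [−1, 1] = {-1} → 1 state.
Total: 1.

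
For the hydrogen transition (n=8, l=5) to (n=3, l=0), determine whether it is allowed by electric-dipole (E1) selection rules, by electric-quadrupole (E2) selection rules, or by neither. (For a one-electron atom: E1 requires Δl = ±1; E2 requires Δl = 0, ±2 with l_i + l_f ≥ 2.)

Δl = 0 − 5 = -5; l_i + l_f = 5.
E1 (Δl = ±1): not satisfied.
E2 (Δl = 0,±2, l_i+l_f ≥ 2): not satisfied.

neither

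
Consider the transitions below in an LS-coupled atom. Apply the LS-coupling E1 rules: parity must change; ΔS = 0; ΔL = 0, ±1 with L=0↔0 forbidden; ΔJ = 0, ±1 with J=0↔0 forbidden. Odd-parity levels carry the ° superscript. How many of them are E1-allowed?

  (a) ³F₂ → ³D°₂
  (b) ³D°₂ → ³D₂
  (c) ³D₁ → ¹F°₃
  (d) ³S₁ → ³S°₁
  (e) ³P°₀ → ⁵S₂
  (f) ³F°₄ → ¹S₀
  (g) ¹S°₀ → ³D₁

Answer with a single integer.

(a) allowed
(b) allowed
(c) forbidden (ΔS, ΔJ fail)
(d) forbidden (ΔL fails)
(e) forbidden (ΔS, ΔJ fail)
(f) forbidden (ΔS, ΔL, ΔJ fail)
(g) forbidden (ΔS, ΔL fail)
Total allowed: 2 of 7.

2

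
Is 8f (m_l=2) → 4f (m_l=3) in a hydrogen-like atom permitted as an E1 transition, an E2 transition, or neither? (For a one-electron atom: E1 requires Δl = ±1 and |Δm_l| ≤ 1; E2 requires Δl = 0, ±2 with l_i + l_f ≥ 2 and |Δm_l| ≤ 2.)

E2

Δl = 3 − 3 = +0; l_i + l_f = 6.
Δm_l = +1.
E1 (Δl = ±1, |Δm_l| ≤ 1): not satisfied.
E2 (Δl = 0,±2, l_i+l_f ≥ 2, |Δm_l| ≤ 2): satisfied.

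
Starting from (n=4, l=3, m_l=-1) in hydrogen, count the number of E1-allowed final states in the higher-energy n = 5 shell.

E1 requires Δl = ±1, so l_f ∈ {2, 4}; with 0 ≤ l_f ≤ n_f−1 = 4, the allowed l_f values are {2, 4}.
For l_f = 2: m_f ∈ {m_i−1, m_i, m_i+1} ∩ [−2, 2] = {-2, -1, 0} → 3 states.
For l_f = 4: m_f ∈ {m_i−1, m_i, m_i+1} ∩ [−4, 4] = {-2, -1, 0} → 3 states.
Total: 6.

6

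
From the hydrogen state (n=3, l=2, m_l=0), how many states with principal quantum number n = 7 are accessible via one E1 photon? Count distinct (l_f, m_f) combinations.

E1 requires Δl = ±1, so l_f ∈ {1, 3}; with 0 ≤ l_f ≤ n_f−1 = 6, the allowed l_f values are {1, 3}.
For l_f = 1: m_f ∈ {m_i−1, m_i, m_i+1} ∩ [−1, 1] = {-1, 0, 1} → 3 states.
For l_f = 3: m_f ∈ {m_i−1, m_i, m_i+1} ∩ [−3, 3] = {-1, 0, 1} → 3 states.
Total: 6.

6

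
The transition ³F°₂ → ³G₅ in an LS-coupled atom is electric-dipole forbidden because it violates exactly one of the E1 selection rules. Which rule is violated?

Parity must change: odd → even — ✓.
ΔS = 0: S: 1 → 1 — ✓.
ΔL = 0, ±1 (not L=0↔0): L: 3 → 4, ΔL = +1 — ✓.
ΔJ = 0, ±1 (not J=0↔0): J: 2 → 5, ΔJ = +3 — ✗.

the ΔJ = 0, ±1 rule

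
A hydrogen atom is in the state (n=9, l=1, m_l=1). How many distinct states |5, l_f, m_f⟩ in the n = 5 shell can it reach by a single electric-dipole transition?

E1 requires Δl = ±1, so l_f ∈ {0, 2}; with 0 ≤ l_f ≤ n_f−1 = 4, the allowed l_f values are {0, 2}.
For l_f = 0: m_f ∈ {m_i−1, m_i, m_i+1} ∩ [−0, 0] = {0} → 1 state.
For l_f = 2: m_f ∈ {m_i−1, m_i, m_i+1} ∩ [−2, 2] = {0, 1, 2} → 3 states.
Total: 4.

4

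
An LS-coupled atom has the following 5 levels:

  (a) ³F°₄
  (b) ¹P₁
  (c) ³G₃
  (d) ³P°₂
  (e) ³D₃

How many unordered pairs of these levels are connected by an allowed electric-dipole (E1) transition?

3

(a)–(b): forbidden (ΔS, ΔL, ΔJ).
(a)–(c): allowed.
(a)–(d): forbidden (parity, ΔL, ΔJ).
(a)–(e): allowed.
(b)–(c): forbidden (parity, ΔS, ΔL, ΔJ).
(b)–(d): forbidden (ΔS).
(b)–(e): forbidden (parity, ΔS, ΔJ).
(c)–(d): forbidden (ΔL).
(c)–(e): forbidden (parity, ΔL).
(d)–(e): allowed.
Allowed pairs: 3 of 10.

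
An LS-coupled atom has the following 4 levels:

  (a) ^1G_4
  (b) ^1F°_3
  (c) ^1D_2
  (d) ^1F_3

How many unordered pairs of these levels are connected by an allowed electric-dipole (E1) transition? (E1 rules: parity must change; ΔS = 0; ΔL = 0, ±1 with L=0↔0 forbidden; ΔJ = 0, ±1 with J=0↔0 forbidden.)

3

(a)–(b): allowed.
(a)–(c): forbidden (parity, ΔL, ΔJ).
(a)–(d): forbidden (parity).
(b)–(c): allowed.
(b)–(d): allowed.
(c)–(d): forbidden (parity).
Allowed pairs: 3 of 6.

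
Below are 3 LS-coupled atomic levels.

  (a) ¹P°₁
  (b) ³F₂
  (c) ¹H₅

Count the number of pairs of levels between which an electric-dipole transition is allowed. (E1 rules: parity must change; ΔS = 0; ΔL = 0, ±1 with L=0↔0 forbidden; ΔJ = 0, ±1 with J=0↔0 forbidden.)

0

(a)–(b): forbidden (ΔS, ΔL).
(a)–(c): forbidden (ΔL, ΔJ).
(b)–(c): forbidden (parity, ΔS, ΔL, ΔJ).
Allowed pairs: 0 of 3.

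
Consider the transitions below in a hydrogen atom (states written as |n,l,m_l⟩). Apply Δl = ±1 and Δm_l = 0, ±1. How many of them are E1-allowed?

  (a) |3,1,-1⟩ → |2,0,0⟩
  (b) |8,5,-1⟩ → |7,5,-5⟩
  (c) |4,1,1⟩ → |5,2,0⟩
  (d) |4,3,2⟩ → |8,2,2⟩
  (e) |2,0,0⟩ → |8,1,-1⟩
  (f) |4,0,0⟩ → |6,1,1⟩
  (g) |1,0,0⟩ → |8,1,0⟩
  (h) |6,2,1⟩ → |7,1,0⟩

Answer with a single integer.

(a) allowed
(b) forbidden — Δl = +0 (E1 requires Δl = ±1); Δm_l = -4 (E1 requires Δm_l = 0, ±1)
(c) allowed
(d) allowed
(e) allowed
(f) allowed
(g) allowed
(h) allowed
Total allowed: 7 of 8.

7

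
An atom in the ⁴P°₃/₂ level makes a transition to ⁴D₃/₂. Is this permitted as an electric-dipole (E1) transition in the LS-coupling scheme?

allowed

Parity must change: odd → even — ok.
ΔJ = 0, ±1 (not J=0↔0): J: 3/2 → 3/2, ΔJ = +0 — ok.
ΔL = 0, ±1 (not L=0↔0): L: 1 → 2, ΔL = +1 — ok.
ΔS = 0: S: 3/2 → 3/2 — ok.
All four E1 rules are satisfied.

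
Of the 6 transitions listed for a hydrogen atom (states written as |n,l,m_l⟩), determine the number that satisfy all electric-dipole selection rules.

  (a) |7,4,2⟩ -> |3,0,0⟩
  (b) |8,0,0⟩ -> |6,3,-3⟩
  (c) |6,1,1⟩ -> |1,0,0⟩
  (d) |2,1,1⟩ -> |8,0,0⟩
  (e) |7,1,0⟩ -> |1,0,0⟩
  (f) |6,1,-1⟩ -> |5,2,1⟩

(a) forbidden — Δl = -4 (E1 requires Δl = ±1); Δm_l = -2 (E1 requires Δm_l = 0, ±1)
(b) forbidden — Δl = +3 (E1 requires Δl = ±1); Δm_l = -3 (E1 requires Δm_l = 0, ±1)
(c) allowed
(d) allowed
(e) allowed
(f) forbidden — Δm_l = +2 (E1 requires Δm_l = 0, ±1)
Total allowed: 3 of 6.

3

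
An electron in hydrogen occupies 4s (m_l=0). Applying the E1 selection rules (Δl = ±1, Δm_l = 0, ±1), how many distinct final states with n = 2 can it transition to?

3

E1 requires Δl = ±1, so l_f ∈ {-1, 1}; with 0 ≤ l_f ≤ n_f−1 = 1, the allowed l_f values are {1}.
For l_f = 1: m_f ∈ {m_i−1, m_i, m_i+1} ∩ [−1, 1] = {-1, 0, 1} → 3 states.
Total: 3.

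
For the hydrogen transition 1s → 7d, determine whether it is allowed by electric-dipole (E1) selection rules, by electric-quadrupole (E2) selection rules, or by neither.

E2

Δl = 2 − 0 = +2; l_i + l_f = 2.
E1 (Δl = ±1): not satisfied.
E2 (Δl = 0,±2, l_i+l_f ≥ 2): satisfied.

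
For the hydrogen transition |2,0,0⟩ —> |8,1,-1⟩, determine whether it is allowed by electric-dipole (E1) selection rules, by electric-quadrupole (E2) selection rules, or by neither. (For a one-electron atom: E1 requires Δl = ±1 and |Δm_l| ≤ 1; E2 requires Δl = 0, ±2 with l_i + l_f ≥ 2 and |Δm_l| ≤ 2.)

E1

Δl = 1 − 0 = +1; l_i + l_f = 1.
Δm_l = -1.
E1 (Δl = ±1, |Δm_l| ≤ 1): satisfied.
E2 (Δl = 0,±2, l_i+l_f ≥ 2, |Δm_l| ≤ 2): not satisfied.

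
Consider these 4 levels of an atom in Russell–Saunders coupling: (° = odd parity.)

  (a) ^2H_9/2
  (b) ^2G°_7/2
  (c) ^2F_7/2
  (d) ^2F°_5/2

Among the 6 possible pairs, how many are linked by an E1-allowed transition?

(a)–(b): allowed.
(a)–(c): forbidden (parity, ΔL).
(a)–(d): forbidden (ΔL, ΔJ).
(b)–(c): allowed.
(b)–(d): forbidden (parity).
(c)–(d): allowed.
Allowed pairs: 3 of 6.

3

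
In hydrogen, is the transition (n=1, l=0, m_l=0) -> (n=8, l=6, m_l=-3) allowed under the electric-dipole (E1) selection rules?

Initial l = 0, final l = 6, so Δl = +6. E1 requires Δl = ±1: violated.
Δm_l = -3 − (0) = -3. E1 requires Δm_l = 0, ±1: violated.
The transition is electric-dipole forbidden.

forbidden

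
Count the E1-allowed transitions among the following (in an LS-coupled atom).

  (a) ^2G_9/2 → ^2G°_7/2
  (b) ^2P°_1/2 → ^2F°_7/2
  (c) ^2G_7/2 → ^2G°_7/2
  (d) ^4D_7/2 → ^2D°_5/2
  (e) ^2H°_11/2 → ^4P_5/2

(a) allowed
(b) forbidden (parity, ΔL, ΔJ fail)
(c) allowed
(d) forbidden (ΔS fails)
(e) forbidden (ΔS, ΔL, ΔJ fail)
Total allowed: 2 of 5.

2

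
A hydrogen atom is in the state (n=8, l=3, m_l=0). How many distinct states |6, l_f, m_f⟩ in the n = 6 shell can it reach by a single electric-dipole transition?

E1 requires Δl = ±1, so l_f ∈ {2, 4}; with 0 ≤ l_f ≤ n_f−1 = 5, the allowed l_f values are {2, 4}.
For l_f = 2: m_f ∈ {m_i−1, m_i, m_i+1} ∩ [−2, 2] = {-1, 0, 1} → 3 states.
For l_f = 4: m_f ∈ {m_i−1, m_i, m_i+1} ∩ [−4, 4] = {-1, 0, 1} → 3 states.
Total: 6.

6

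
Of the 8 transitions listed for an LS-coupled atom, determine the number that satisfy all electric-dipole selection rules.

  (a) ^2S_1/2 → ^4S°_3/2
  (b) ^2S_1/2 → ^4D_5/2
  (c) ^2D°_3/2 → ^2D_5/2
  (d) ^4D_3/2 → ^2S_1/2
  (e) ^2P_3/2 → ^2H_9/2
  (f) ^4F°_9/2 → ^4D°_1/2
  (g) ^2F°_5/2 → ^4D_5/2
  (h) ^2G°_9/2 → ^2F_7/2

(a) forbidden (ΔS, ΔL fail)
(b) forbidden (parity, ΔS, ΔL, ΔJ fail)
(c) allowed
(d) forbidden (parity, ΔS, ΔL fail)
(e) forbidden (parity, ΔL, ΔJ fail)
(f) forbidden (parity, ΔJ fail)
(g) forbidden (ΔS fails)
(h) allowed
Total allowed: 2 of 8.

2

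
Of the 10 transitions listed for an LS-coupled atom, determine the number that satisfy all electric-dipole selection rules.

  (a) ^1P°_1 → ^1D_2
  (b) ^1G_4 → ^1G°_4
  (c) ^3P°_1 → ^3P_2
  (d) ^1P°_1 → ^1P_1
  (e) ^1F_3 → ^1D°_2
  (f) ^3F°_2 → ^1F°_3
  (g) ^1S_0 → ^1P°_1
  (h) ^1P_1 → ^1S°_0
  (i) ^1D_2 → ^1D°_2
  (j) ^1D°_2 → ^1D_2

(a) allowed
(b) allowed
(c) allowed
(d) allowed
(e) allowed
(f) forbidden (parity, ΔS fail)
(g) allowed
(h) allowed
(i) allowed
(j) allowed
Total allowed: 9 of 10.

9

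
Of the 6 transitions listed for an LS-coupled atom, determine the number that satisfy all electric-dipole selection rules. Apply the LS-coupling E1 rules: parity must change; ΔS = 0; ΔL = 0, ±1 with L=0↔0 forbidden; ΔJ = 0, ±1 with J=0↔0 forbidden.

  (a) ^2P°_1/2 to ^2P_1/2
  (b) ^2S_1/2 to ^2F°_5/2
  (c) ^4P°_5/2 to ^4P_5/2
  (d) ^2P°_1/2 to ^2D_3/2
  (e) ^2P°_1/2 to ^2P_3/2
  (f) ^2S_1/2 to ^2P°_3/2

5

(a) allowed
(b) forbidden (ΔL, ΔJ fail)
(c) allowed
(d) allowed
(e) allowed
(f) allowed
Total allowed: 5 of 6.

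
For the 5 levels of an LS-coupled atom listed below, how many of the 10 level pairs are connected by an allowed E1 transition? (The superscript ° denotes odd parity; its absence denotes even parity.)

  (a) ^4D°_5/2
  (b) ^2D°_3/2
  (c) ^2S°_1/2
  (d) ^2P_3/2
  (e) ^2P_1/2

(a)–(b): forbidden (parity, ΔS).
(a)–(c): forbidden (parity, ΔS, ΔL, ΔJ).
(a)–(d): forbidden (ΔS).
(a)–(e): forbidden (ΔS, ΔJ).
(b)–(c): forbidden (parity, ΔL).
(b)–(d): allowed.
(b)–(e): allowed.
(c)–(d): allowed.
(c)–(e): allowed.
(d)–(e): forbidden (parity).
Allowed pairs: 4 of 10.

4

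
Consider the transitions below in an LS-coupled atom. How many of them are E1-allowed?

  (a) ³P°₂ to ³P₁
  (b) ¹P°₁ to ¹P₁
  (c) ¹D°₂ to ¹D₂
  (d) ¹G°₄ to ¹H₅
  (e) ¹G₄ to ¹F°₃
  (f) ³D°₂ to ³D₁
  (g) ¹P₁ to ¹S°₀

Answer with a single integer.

7

(a) allowed
(b) allowed
(c) allowed
(d) allowed
(e) allowed
(f) allowed
(g) allowed
Total allowed: 7 of 7.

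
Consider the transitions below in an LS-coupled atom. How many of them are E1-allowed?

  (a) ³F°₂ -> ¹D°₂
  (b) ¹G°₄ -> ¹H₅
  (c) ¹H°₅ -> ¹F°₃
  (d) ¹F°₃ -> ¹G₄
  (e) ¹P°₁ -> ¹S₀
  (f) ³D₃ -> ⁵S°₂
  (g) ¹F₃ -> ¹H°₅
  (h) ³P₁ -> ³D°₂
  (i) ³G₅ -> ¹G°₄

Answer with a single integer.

(a) forbidden (parity, ΔS fail)
(b) allowed
(c) forbidden (parity, ΔL, ΔJ fail)
(d) allowed
(e) allowed
(f) forbidden (ΔS, ΔL fail)
(g) forbidden (ΔL, ΔJ fail)
(h) allowed
(i) forbidden (ΔS fails)
Total allowed: 4 of 9.

4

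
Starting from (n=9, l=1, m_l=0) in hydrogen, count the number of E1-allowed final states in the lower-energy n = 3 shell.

4

E1 requires Δl = ±1, so l_f ∈ {0, 2}; with 0 ≤ l_f ≤ n_f−1 = 2, the allowed l_f values are {0, 2}.
For l_f = 0: m_f ∈ {m_i−1, m_i, m_i+1} ∩ [−0, 0] = {0} → 1 state.
For l_f = 2: m_f ∈ {m_i−1, m_i, m_i+1} ∩ [−2, 2] = {-1, 0, 1} → 3 states.
Total: 4.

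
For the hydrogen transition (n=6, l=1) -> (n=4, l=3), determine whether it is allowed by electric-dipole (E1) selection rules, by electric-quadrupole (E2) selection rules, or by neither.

E2

Δl = 3 − 1 = +2; l_i + l_f = 4.
E1 (Δl = ±1): not satisfied.
E2 (Δl = 0,±2, l_i+l_f ≥ 2): satisfied.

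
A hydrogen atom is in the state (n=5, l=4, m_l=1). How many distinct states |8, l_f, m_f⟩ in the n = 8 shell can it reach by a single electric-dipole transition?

E1 requires Δl = ±1, so l_f ∈ {3, 5}; with 0 ≤ l_f ≤ n_f−1 = 7, the allowed l_f values are {3, 5}.
For l_f = 3: m_f ∈ {m_i−1, m_i, m_i+1} ∩ [−3, 3] = {0, 1, 2} → 3 states.
For l_f = 5: m_f ∈ {m_i−1, m_i, m_i+1} ∩ [−5, 5] = {0, 1, 2} → 3 states.
Total: 6.

6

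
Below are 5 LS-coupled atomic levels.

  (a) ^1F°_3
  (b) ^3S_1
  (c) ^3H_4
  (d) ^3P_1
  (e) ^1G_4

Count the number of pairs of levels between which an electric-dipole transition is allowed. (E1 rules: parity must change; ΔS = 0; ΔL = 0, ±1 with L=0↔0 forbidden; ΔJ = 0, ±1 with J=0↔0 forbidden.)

(a)–(b): forbidden (ΔS, ΔL, ΔJ).
(a)–(c): forbidden (ΔS, ΔL).
(a)–(d): forbidden (ΔS, ΔL, ΔJ).
(a)–(e): allowed.
(b)–(c): forbidden (parity, ΔL, ΔJ).
(b)–(d): forbidden (parity).
(b)–(e): forbidden (parity, ΔS, ΔL, ΔJ).
(c)–(d): forbidden (parity, ΔL, ΔJ).
(c)–(e): forbidden (parity, ΔS).
(d)–(e): forbidden (parity, ΔS, ΔL, ΔJ).
Allowed pairs: 1 of 10.

1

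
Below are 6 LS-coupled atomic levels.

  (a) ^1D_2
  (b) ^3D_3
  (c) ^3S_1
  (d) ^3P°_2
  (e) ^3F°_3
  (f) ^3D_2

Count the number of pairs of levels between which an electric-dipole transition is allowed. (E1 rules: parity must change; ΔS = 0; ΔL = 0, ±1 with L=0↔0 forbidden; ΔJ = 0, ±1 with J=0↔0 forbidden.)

5

(a)–(b): forbidden (parity, ΔS).
(a)–(c): forbidden (parity, ΔS, ΔL).
(a)–(d): forbidden (ΔS).
(a)–(e): forbidden (ΔS).
(a)–(f): forbidden (parity, ΔS).
(b)–(c): forbidden (parity, ΔL, ΔJ).
(b)–(d): allowed.
(b)–(e): allowed.
(b)–(f): forbidden (parity).
(c)–(d): allowed.
(c)–(e): forbidden (ΔL, ΔJ).
(c)–(f): forbidden (parity, ΔL).
(d)–(e): forbidden (parity, ΔL).
(d)–(f): allowed.
(e)–(f): allowed.
Allowed pairs: 5 of 15.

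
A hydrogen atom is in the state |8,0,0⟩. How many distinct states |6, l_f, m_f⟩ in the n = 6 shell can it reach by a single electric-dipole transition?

E1 requires Δl = ±1, so l_f ∈ {-1, 1}; with 0 ≤ l_f ≤ n_f−1 = 5, the allowed l_f values are {1}.
For l_f = 1: m_f ∈ {m_i−1, m_i, m_i+1} ∩ [−1, 1] = {-1, 0, 1} → 3 states.
Total: 3.

3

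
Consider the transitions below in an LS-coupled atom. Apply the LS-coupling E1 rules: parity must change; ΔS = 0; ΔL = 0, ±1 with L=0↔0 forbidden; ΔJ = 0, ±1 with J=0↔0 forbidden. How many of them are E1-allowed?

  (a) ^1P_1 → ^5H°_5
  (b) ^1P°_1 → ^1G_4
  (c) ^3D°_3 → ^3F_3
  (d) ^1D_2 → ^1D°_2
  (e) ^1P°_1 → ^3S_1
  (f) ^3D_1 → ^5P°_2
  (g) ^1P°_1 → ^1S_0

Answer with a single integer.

3

(a) forbidden (ΔS, ΔL, ΔJ fail)
(b) forbidden (ΔL, ΔJ fail)
(c) allowed
(d) allowed
(e) forbidden (ΔS fails)
(f) forbidden (ΔS fails)
(g) allowed
Total allowed: 3 of 7.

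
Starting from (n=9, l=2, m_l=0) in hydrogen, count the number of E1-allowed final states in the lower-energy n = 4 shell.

E1 requires Δl = ±1, so l_f ∈ {1, 3}; with 0 ≤ l_f ≤ n_f−1 = 3, the allowed l_f values are {1, 3}.
For l_f = 1: m_f ∈ {m_i−1, m_i, m_i+1} ∩ [−1, 1] = {-1, 0, 1} → 3 states.
For l_f = 3: m_f ∈ {m_i−1, m_i, m_i+1} ∩ [−3, 3] = {-1, 0, 1} → 3 states.
Total: 6.

6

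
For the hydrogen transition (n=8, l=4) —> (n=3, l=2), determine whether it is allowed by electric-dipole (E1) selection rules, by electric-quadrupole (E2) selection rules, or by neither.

Δl = 2 − 4 = -2; l_i + l_f = 6.
E1 (Δl = ±1): not satisfied.
E2 (Δl = 0,±2, l_i+l_f ≥ 2): satisfied.

E2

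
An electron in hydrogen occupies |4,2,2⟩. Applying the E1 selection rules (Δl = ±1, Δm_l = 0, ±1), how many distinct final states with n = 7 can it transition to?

4

E1 requires Δl = ±1, so l_f ∈ {1, 3}; with 0 ≤ l_f ≤ n_f−1 = 6, the allowed l_f values are {1, 3}.
For l_f = 1: m_f ∈ {m_i−1, m_i, m_i+1} ∩ [−1, 1] = {1} → 1 state.
For l_f = 3: m_f ∈ {m_i−1, m_i, m_i+1} ∩ [−3, 3] = {1, 2, 3} → 3 states.
Total: 4.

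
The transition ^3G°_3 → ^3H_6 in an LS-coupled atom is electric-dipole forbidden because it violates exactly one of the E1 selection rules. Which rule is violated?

the ΔJ = 0, ±1 rule

Initial level: S=1, L=4, J=3, parity odd. Final level: S=1, L=5, J=6, parity even.
ΔS = 0: S: 1 → 1 — ok.
ΔL = 0, ±1 (not L=0↔0): L: 4 → 5, ΔL = +1 — ok.
Parity must change: odd → even — ok.
ΔJ = 0, ±1 (not J=0↔0): J: 3 → 6, ΔJ = +3 — fails.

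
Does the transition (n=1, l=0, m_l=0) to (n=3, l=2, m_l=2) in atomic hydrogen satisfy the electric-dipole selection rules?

forbidden

l: 0 → 2 (Δl = +2). Δl = ±1 ✗.
Δm_l = 2 − (0) = +2. E1 requires Δm_l = 0, ±1: ✗.
The transition is electric-dipole forbidden.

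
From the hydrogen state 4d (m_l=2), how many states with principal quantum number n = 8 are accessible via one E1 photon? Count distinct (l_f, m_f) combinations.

E1 requires Δl = ±1, so l_f ∈ {1, 3}; with 0 ≤ l_f ≤ n_f−1 = 7, the allowed l_f values are {1, 3}.
For l_f = 1: m_f ∈ {m_i−1, m_i, m_i+1} ∩ [−1, 1] = {1} → 1 state.
For l_f = 3: m_f ∈ {m_i−1, m_i, m_i+1} ∩ [−3, 3] = {1, 2, 3} → 3 states.
Total: 4.

4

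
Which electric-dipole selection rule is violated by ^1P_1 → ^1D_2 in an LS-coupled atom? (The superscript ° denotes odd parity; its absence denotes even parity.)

parity

Reading off the term symbols: S 0→0, L 1→2, J 1→2, parity even→even.
Parity must change: even → even — fails.
ΔS = 0: S: 0 → 0 — passes.
ΔL = 0, ±1 (not L=0↔0): L: 1 → 2, ΔL = +1 — passes.
ΔJ = 0, ±1 (not J=0↔0): J: 1 → 2, ΔJ = +1 — passes.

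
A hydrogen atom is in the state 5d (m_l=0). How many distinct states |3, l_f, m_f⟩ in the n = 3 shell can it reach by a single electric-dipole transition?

E1 requires Δl = ±1, so l_f ∈ {1, 3}; with 0 ≤ l_f ≤ n_f−1 = 2, the allowed l_f values are {1}.
For l_f = 1: m_f ∈ {m_i−1, m_i, m_i+1} ∩ [−1, 1] = {-1, 0, 1} → 3 states.
Total: 3.

3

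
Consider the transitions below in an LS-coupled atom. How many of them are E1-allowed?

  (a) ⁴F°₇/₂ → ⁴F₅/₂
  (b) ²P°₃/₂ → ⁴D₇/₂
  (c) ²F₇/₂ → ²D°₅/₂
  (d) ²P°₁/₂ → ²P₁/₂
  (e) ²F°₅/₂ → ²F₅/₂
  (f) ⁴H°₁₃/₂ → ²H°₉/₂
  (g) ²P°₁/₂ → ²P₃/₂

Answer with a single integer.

5

(a) allowed
(b) forbidden (ΔS, ΔJ fail)
(c) allowed
(d) allowed
(e) allowed
(f) forbidden (parity, ΔS, ΔJ fail)
(g) allowed
Total allowed: 5 of 7.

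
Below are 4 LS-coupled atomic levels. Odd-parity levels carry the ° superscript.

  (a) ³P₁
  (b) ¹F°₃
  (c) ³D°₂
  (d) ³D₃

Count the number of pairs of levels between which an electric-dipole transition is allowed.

(a)–(b): forbidden (ΔS, ΔL, ΔJ).
(a)–(c): allowed.
(a)–(d): forbidden (parity, ΔJ).
(b)–(c): forbidden (parity, ΔS).
(b)–(d): forbidden (ΔS).
(c)–(d): allowed.
Allowed pairs: 2 of 6.

2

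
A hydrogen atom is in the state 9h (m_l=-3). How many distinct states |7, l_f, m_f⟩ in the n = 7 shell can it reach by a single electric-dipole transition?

E1 requires Δl = ±1, so l_f ∈ {4, 6}; with 0 ≤ l_f ≤ n_f−1 = 6, the allowed l_f values are {4, 6}.
For l_f = 4: m_f ∈ {m_i−1, m_i, m_i+1} ∩ [−4, 4] = {-4, -3, -2} → 3 states.
For l_f = 6: m_f ∈ {m_i−1, m_i, m_i+1} ∩ [−6, 6] = {-4, -3, -2} → 3 states.
Total: 6.

6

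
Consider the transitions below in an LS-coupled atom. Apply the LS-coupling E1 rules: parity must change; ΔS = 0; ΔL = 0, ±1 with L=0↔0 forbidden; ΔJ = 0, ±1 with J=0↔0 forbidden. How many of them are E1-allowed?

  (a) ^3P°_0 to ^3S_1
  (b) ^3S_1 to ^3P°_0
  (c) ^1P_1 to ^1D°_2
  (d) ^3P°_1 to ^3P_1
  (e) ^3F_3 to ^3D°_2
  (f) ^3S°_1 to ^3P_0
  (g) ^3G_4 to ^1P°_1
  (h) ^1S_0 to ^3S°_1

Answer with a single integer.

6

(a) allowed
(b) allowed
(c) allowed
(d) allowed
(e) allowed
(f) allowed
(g) forbidden (ΔS, ΔL, ΔJ fail)
(h) forbidden (ΔS, ΔL fail)
Total allowed: 6 of 8.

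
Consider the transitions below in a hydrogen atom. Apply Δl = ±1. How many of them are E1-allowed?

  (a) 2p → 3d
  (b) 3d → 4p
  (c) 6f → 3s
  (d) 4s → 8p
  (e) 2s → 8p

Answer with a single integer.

(a) allowed
(b) allowed
(c) forbidden — Δl = -3 (E1 requires Δl = ±1)
(d) allowed
(e) allowed
Total allowed: 4 of 5.

4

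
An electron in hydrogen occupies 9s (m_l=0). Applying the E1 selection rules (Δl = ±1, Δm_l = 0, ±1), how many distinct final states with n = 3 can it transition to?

3

E1 requires Δl = ±1, so l_f ∈ {-1, 1}; with 0 ≤ l_f ≤ n_f−1 = 2, the allowed l_f values are {1}.
For l_f = 1: m_f ∈ {m_i−1, m_i, m_i+1} ∩ [−1, 1] = {-1, 0, 1} → 3 states.
Total: 3.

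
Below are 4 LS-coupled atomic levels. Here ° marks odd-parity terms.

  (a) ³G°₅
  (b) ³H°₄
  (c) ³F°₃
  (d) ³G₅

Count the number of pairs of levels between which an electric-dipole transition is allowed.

2

(a)–(b): forbidden (parity).
(a)–(c): forbidden (parity, ΔJ).
(a)–(d): allowed.
(b)–(c): forbidden (parity, ΔL).
(b)–(d): allowed.
(c)–(d): forbidden (ΔJ).
Allowed pairs: 2 of 6.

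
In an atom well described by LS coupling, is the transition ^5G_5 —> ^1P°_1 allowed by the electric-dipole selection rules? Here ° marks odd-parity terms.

Initial level: S=2, L=4, J=5, parity even. Final level: S=0, L=1, J=1, parity odd.
Parity must change: even → odd — ✓.
ΔS = 0: S: 2 → 0 — ✗.
ΔL = 0, ±1 (not L=0↔0): L: 4 → 1, ΔL = -3 — ✗.
ΔJ = 0, ±1 (not J=0↔0): J: 5 → 1, ΔJ = -4 — ✗.
Rule(s) violated: ΔS, ΔL, ΔJ.

forbidden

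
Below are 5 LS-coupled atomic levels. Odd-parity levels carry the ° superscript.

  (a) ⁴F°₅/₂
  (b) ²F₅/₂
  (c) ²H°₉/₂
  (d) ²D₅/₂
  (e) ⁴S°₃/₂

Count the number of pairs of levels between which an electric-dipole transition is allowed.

(a)–(b): forbidden (ΔS).
(a)–(c): forbidden (parity, ΔS, ΔL, ΔJ).
(a)–(d): forbidden (ΔS).
(a)–(e): forbidden (parity, ΔL).
(b)–(c): forbidden (ΔL, ΔJ).
(b)–(d): forbidden (parity).
(b)–(e): forbidden (ΔS, ΔL).
(c)–(d): forbidden (ΔL, ΔJ).
(c)–(e): forbidden (parity, ΔS, ΔL, ΔJ).
(d)–(e): forbidden (ΔS, ΔL).
Allowed pairs: 0 of 10.

0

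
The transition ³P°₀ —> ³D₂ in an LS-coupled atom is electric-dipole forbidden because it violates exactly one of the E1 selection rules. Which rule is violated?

the ΔJ = 0, ±1 rule

Initial level: S=1, L=1, J=0, parity odd. Final level: S=1, L=2, J=2, parity even.
Parity must change: odd → even — ✓.
ΔS = 0: S: 1 → 1 — ✓.
ΔJ = 0, ±1 (not J=0↔0): J: 0 → 2, ΔJ = +2 — ✗.
ΔL = 0, ±1 (not L=0↔0): L: 1 → 2, ΔL = +1 — ✓.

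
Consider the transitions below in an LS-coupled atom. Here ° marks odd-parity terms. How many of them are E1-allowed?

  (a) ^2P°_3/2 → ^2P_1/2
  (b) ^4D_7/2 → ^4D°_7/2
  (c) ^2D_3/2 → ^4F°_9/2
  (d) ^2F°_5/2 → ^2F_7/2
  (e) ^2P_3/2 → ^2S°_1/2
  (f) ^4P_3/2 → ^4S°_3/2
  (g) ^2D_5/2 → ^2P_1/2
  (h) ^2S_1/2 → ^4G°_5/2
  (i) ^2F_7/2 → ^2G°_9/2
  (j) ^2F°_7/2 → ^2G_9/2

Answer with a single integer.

(a) allowed
(b) allowed
(c) forbidden (ΔS, ΔJ fail)
(d) allowed
(e) allowed
(f) allowed
(g) forbidden (parity, ΔJ fail)
(h) forbidden (ΔS, ΔL, ΔJ fail)
(i) allowed
(j) allowed
Total allowed: 7 of 10.

7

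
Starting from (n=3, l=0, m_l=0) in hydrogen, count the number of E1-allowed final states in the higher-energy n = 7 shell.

3

E1 requires Δl = ±1, so l_f ∈ {-1, 1}; with 0 ≤ l_f ≤ n_f−1 = 6, the allowed l_f values are {1}.
For l_f = 1: m_f ∈ {m_i−1, m_i, m_i+1} ∩ [−1, 1] = {-1, 0, 1} → 3 states.
Total: 3.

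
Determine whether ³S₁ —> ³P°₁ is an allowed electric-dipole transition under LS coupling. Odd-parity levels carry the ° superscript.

allowed

Initial level: S=1, L=0, J=1, parity even. Final level: S=1, L=1, J=1, parity odd.
ΔL = 0, ±1 (not L=0↔0): L: 0 → 1, ΔL = +1 — satisfied.
ΔJ = 0, ±1 (not J=0↔0): J: 1 → 1, ΔJ = +0 — satisfied.
Parity must change: even → odd — satisfied.
ΔS = 0: S: 1 → 1 — satisfied.
All four E1 rules are satisfied.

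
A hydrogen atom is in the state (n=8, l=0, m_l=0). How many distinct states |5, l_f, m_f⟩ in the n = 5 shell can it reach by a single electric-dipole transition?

E1 requires Δl = ±1, so l_f ∈ {-1, 1}; with 0 ≤ l_f ≤ n_f−1 = 4, the allowed l_f values are {1}.
For l_f = 1: m_f ∈ {m_i−1, m_i, m_i+1} ∩ [−1, 1] = {-1, 0, 1} → 3 states.
Total: 3.

3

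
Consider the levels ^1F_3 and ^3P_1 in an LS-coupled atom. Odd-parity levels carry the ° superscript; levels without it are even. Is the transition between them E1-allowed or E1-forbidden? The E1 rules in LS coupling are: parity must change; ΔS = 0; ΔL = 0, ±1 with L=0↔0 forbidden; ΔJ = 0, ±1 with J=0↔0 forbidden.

forbidden

ΔS = 0: S: 0 → 1 — violated.
ΔL = 0, ±1 (not L=0↔0): L: 3 → 1, ΔL = -2 — violated.
Parity must change: even → even — violated.
ΔJ = 0, ±1 (not J=0↔0): J: 3 → 1, ΔJ = -2 — violated.
Rule(s) violated: parity, ΔS, ΔL, ΔJ.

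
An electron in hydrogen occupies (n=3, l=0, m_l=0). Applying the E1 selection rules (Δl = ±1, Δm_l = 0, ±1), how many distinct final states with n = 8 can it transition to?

E1 requires Δl = ±1, so l_f ∈ {-1, 1}; with 0 ≤ l_f ≤ n_f−1 = 7, the allowed l_f values are {1}.
For l_f = 1: m_f ∈ {m_i−1, m_i, m_i+1} ∩ [−1, 1] = {-1, 0, 1} → 3 states.
Total: 3.

3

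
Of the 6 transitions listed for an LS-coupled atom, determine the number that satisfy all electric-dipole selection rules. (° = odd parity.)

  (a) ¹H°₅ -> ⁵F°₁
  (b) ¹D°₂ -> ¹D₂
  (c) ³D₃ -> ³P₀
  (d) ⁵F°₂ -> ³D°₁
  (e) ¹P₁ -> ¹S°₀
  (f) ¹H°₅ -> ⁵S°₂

(a) forbidden (parity, ΔS, ΔL, ΔJ fail)
(b) allowed
(c) forbidden (parity, ΔJ fail)
(d) forbidden (parity, ΔS fail)
(e) allowed
(f) forbidden (parity, ΔS, ΔL, ΔJ fail)
Total allowed: 2 of 6.

2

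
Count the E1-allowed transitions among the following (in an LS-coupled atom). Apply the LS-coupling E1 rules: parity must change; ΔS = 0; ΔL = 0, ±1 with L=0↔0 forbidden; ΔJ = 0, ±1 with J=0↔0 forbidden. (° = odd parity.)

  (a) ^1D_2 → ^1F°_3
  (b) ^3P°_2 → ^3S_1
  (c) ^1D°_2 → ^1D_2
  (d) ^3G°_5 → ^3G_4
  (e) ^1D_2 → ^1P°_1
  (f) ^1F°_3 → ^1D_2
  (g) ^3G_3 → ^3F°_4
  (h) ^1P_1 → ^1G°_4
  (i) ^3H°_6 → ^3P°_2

7

(a) allowed
(b) allowed
(c) allowed
(d) allowed
(e) allowed
(f) allowed
(g) allowed
(h) forbidden (ΔL, ΔJ fail)
(i) forbidden (parity, ΔL, ΔJ fail)
Total allowed: 7 of 9.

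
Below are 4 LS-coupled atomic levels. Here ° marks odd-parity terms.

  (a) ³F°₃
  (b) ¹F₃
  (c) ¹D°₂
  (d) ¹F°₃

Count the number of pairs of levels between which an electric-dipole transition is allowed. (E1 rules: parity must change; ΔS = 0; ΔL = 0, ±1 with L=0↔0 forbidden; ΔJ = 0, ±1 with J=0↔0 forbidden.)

2

(a)–(b): forbidden (ΔS).
(a)–(c): forbidden (parity, ΔS).
(a)–(d): forbidden (parity, ΔS).
(b)–(c): allowed.
(b)–(d): allowed.
(c)–(d): forbidden (parity).
Allowed pairs: 2 of 6.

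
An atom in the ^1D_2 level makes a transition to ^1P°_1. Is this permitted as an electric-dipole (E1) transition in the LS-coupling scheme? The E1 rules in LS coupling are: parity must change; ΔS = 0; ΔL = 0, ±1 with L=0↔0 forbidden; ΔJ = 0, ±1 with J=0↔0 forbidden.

ΔL = 0, ±1 (not L=0↔0): L: 2 → 1, ΔL = -1 — ok.
ΔS = 0: S: 0 → 0 — ok.
ΔJ = 0, ±1 (not J=0↔0): J: 2 → 1, ΔJ = -1 — ok.
Parity must change: even → odd — ok.
All four E1 rules are satisfied.

allowed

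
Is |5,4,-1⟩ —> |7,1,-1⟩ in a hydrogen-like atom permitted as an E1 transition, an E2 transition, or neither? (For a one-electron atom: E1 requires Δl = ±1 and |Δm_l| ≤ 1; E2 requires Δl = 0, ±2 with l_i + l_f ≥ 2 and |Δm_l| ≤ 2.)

Δl = 1 − 4 = -3; l_i + l_f = 5.
Δm_l = +0.
E1 (Δl = ±1, |Δm_l| ≤ 1): not satisfied.
E2 (Δl = 0,±2, l_i+l_f ≥ 2, |Δm_l| ≤ 2): not satisfied.

neither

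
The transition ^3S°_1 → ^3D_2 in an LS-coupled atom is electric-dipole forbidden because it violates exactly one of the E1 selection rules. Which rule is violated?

the ΔL = 0, ±1 rule

ΔS = 0: S: 1 → 1 — ok.
ΔL = 0, ±1 (not L=0↔0): L: 0 → 2, ΔL = +2 — fails.
ΔJ = 0, ±1 (not J=0↔0): J: 1 → 2, ΔJ = +1 — ok.
Parity must change: odd → even — ok.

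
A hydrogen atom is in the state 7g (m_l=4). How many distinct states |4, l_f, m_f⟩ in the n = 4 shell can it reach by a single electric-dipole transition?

E1 requires Δl = ±1, so l_f ∈ {3, 5}; with 0 ≤ l_f ≤ n_f−1 = 3, the allowed l_f values are {3}.
For l_f = 3: m_f ∈ {m_i−1, m_i, m_i+1} ∩ [−3, 3] = {3} → 1 state.
Total: 1.

1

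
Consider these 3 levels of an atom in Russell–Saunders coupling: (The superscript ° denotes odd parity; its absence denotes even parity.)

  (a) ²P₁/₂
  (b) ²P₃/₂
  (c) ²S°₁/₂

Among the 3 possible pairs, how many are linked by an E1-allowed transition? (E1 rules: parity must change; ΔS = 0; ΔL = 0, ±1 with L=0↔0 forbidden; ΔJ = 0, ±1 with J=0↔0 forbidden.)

(a)–(b): forbidden (parity).
(a)–(c): allowed.
(b)–(c): allowed.
Allowed pairs: 2 of 3.

2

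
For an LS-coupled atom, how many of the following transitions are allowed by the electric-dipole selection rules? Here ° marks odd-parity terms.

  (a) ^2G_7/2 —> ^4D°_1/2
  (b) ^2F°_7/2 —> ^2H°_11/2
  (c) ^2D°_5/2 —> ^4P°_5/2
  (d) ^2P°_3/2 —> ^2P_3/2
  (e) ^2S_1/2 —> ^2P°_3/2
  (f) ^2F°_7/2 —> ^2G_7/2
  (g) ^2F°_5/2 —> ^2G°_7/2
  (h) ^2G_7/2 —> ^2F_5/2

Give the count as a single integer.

(a) forbidden (ΔS, ΔL, ΔJ fail)
(b) forbidden (parity, ΔL, ΔJ fail)
(c) forbidden (parity, ΔS fail)
(d) allowed
(e) allowed
(f) allowed
(g) forbidden (parity fails)
(h) forbidden (parity fails)
Total allowed: 3 of 8.

3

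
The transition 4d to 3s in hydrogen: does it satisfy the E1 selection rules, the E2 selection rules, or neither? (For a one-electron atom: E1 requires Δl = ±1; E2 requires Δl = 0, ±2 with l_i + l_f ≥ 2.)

E2

Δl = 0 − 2 = -2; l_i + l_f = 2.
E1 (Δl = ±1): not satisfied.
E2 (Δl = 0,±2, l_i+l_f ≥ 2): satisfied.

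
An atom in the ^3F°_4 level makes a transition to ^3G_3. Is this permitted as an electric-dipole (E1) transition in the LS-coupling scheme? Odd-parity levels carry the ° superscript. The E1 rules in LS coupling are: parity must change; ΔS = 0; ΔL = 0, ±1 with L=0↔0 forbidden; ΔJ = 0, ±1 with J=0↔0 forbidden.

allowed

Initial level: S=1, L=3, J=4, parity odd. Final level: S=1, L=4, J=3, parity even.
Parity must change: odd → even — ok.
ΔS = 0: S: 1 → 1 — ok.
ΔL = 0, ±1 (not L=0↔0): L: 3 → 4, ΔL = +1 — ok.
ΔJ = 0, ±1 (not J=0↔0): J: 4 → 3, ΔJ = -1 — ok.
All four E1 rules are satisfied.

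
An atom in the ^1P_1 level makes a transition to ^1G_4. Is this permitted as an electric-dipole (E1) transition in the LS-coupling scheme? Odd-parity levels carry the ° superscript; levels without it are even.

forbidden

Initial level: S=0, L=1, J=1, parity even. Final level: S=0, L=4, J=4, parity even.
Parity must change: even → even — ✗.
ΔS = 0: S: 0 → 0 — ✓.
ΔL = 0, ±1 (not L=0↔0): L: 1 → 4, ΔL = +3 — ✗.
ΔJ = 0, ±1 (not J=0↔0): J: 1 → 4, ΔJ = +3 — ✗.
Rule(s) violated: parity, ΔL, ΔJ.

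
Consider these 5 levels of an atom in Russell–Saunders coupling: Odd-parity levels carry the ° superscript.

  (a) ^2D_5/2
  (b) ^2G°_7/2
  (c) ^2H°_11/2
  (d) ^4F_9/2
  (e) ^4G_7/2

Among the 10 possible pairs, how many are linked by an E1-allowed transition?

(a)–(b): forbidden (ΔL).
(a)–(c): forbidden (ΔL, ΔJ).
(a)–(d): forbidden (parity, ΔS, ΔJ).
(a)–(e): forbidden (parity, ΔS, ΔL).
(b)–(c): forbidden (parity, ΔJ).
(b)–(d): forbidden (ΔS).
(b)–(e): forbidden (ΔS).
(c)–(d): forbidden (ΔS, ΔL).
(c)–(e): forbidden (ΔS, ΔJ).
(d)–(e): forbidden (parity).
Allowed pairs: 0 of 10.

0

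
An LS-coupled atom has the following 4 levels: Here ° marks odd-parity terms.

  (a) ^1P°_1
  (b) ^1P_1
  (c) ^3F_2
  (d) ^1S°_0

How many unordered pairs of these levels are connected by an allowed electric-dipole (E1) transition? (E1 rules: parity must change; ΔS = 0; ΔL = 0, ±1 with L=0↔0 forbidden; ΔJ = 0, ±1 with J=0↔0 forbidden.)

2

(a)–(b): allowed.
(a)–(c): forbidden (ΔS, ΔL).
(a)–(d): forbidden (parity).
(b)–(c): forbidden (parity, ΔS, ΔL).
(b)–(d): allowed.
(c)–(d): forbidden (ΔS, ΔL, ΔJ).
Allowed pairs: 2 of 6.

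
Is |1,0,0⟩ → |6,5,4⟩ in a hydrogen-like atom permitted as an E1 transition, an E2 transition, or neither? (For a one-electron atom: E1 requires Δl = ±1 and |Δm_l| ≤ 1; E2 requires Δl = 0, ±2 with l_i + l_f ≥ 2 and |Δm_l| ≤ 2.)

neither

Δl = 5 − 0 = +5; l_i + l_f = 5.
Δm_l = +4.
E1 (Δl = ±1, |Δm_l| ≤ 1): not satisfied.
E2 (Δl = 0,±2, l_i+l_f ≥ 2, |Δm_l| ≤ 2): not satisfied.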